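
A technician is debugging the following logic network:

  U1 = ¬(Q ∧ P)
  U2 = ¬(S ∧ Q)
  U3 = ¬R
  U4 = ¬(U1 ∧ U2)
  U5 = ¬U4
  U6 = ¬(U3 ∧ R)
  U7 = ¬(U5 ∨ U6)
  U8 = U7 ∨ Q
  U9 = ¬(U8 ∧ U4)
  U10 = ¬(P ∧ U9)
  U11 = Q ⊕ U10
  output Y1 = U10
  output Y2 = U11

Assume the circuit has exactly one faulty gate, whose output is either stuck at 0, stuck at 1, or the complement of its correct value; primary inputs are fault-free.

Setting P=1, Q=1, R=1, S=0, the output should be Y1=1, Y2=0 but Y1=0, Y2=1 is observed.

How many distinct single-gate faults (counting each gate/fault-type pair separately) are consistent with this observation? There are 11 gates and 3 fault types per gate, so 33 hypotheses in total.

Fault-free: U1=0, U2=1, U3=0, U4=1, U5=0, U6=1, U7=0, U8=1, U9=0, U10=1, U11=0 → Y1=1, Y2=0. Observed Y1=0, Y2=1.
  U1: stuck-at-1, inverted output ✓; others ✗
  U2: none of the 3 fault types match ✗
  U3: none of the 3 fault types match ✗
  U4: stuck-at-0, inverted output ✓; others ✗
  U5: none of the 3 fault types match ✗
  U6: none of the 3 fault types match ✗
  U7: none of the 3 fault types match ✗
  U8: stuck-at-0, inverted output ✓; others ✗
  U9: stuck-at-1, inverted output ✓; others ✗
  U10: stuck-at-0, inverted output ✓; others ✗
  U11: none of the 3 fault types match ✗
Consistent faults: {U1 stuck-at-1, U1 inverted output, U4 stuck-at-0, U4 inverted output, U8 stuck-at-0, U8 inverted output, U9 stuck-at-1, U9 inverted output, U10 stuck-at-0, U10 inverted output} — 10 in all.

10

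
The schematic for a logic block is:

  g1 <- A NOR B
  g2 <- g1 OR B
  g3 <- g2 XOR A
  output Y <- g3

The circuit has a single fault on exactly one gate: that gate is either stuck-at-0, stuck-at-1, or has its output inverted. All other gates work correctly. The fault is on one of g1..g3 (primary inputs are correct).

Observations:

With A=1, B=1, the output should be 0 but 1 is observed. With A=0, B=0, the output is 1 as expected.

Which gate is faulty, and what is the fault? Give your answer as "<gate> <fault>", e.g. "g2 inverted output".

g3 stuck-at-1

Fault-free values for test 1 (A=1, B=1): g1=0, g2=1, g3=0, giving Y=0. Observed 1.
Test 1: faults giving observed 1 are {g2 stuck-at-0, g2 inverted output, g3 stuck-at-1, g3 inverted output}.
Test 2 (A=0, B=0): fault-free g1=1, g2=1, g3=1 → 1; observed 1. Eliminates g2 stuck-at-0, g2 inverted output, g3 inverted output.
Only g3 stuck-at-1 is consistent with every test.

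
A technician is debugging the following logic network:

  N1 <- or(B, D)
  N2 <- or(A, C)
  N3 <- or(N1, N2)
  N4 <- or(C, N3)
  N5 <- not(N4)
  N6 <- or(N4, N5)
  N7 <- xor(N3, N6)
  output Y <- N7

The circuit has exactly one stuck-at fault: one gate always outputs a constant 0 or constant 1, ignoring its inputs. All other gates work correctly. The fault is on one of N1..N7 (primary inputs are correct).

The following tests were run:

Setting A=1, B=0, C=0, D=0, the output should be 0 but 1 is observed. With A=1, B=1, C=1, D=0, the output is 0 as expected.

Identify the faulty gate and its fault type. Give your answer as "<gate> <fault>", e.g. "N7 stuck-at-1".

Fault-free values for test 1 (A=1, B=0, C=0, D=0): N1=0, N2=1, N3=1, N4=1, N5=0, N6=1, N7=0, giving Y=0. Observed 1.
Test 1: faults giving observed 1 are {N2 stuck-at-0, N3 stuck-at-0, N6 stuck-at-0, N7 stuck-at-1}.
Test 2 (A=1, B=1, C=1, D=0): fault-free N1=1, N2=1, N3=1, N4=1, N5=0, N6=1, N7=0 → 0; observed 0. Eliminates N3 stuck-at-0, N6 stuck-at-0, N7 stuck-at-1.
Only N2 stuck-at-0 is consistent with every test.

N2 stuck-at-0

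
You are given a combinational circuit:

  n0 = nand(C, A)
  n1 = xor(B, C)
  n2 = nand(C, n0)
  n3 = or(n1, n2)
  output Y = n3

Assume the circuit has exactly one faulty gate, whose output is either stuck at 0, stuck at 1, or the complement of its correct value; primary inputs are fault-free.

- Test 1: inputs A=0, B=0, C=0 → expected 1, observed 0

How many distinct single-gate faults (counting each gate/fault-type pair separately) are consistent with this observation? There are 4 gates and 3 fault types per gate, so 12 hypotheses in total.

Fault-free: n0=1, n1=0, n2=1, n3=1 → 1. Observed 0.
  n0 stuck-at-0: output 1 ✗
  n0 stuck-at-1: output 1 ✗
  n0 inverted output: output 1 ✗
  n1 stuck-at-0: output 1 ✗
  n1 stuck-at-1: output 1 ✗
  n1 inverted output: output 1 ✗
  n2 stuck-at-0: output 0 ✓
  n2 stuck-at-1: output 1 ✗
  n2 inverted output: output 0 ✓
  n3 stuck-at-0: output 0 ✓
  n3 stuck-at-1: output 1 ✗
  n3 inverted output: output 0 ✓
Consistent faults: {n2 stuck-at-0, n2 inverted output, n3 stuck-at-0, n3 inverted output} — 4 in all.

4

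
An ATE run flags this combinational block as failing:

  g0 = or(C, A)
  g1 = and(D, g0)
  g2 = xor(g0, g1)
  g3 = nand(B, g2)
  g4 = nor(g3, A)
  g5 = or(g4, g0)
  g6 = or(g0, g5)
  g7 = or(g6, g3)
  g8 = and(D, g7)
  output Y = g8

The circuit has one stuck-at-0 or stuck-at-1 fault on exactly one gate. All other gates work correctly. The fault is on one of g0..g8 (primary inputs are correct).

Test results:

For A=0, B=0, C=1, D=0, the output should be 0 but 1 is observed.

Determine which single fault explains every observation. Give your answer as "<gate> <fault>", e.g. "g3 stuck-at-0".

g8 stuck-at-1

Fault-free values for test 1 (A=0, B=0, C=1, D=0): g0=1, g1=0, g2=1, g3=1, g4=0, g5=1, g6=1, g7=1, g8=0, giving Y=0. Observed 1.
Test 1: faults giving observed 1 are {g8 stuck-at-1}.
Only g8 stuck-at-1 is consistent with every test.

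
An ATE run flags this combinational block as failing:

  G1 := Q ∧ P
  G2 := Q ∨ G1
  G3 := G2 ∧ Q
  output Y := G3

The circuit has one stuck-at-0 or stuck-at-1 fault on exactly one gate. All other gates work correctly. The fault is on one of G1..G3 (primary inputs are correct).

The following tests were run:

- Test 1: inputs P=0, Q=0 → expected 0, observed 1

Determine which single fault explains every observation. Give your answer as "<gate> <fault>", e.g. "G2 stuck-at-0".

Fault-free values for test 1 (P=0, Q=0): G1=0, G2=0, G3=0, giving Y=0. Observed 1.
Test 1: faults giving observed 1 are {G3 stuck-at-1}.
Only G3 stuck-at-1 is consistent with every test.

G3 stuck-at-1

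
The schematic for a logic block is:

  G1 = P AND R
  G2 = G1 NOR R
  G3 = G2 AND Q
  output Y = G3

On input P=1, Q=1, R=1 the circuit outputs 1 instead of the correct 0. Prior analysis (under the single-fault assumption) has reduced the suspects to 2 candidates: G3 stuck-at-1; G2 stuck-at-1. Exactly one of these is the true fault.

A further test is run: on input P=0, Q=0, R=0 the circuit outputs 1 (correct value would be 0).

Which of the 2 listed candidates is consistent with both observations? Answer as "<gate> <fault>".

G3 stuck-at-1

Evaluate each candidate on input P=0, Q=0, R=0:
  G3 stuck-at-1: G1=0, G2=1, G3=1 [stuck-at-1] → 1 — matches
  G2 stuck-at-1: G1=0, G2=1 [stuck-at-1], G3=0 → 0 — eliminated
Only G3 stuck-at-1 reproduces the observed 1.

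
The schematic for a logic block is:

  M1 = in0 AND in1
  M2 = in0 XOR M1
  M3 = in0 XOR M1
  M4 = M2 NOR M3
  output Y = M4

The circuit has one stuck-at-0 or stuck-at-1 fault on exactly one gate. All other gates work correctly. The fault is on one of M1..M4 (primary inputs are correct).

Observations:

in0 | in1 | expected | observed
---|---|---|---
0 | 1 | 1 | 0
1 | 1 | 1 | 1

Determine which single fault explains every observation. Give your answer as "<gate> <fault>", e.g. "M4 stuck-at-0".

Fault-free values for test 1 (in0=0, in1=1): M1=0, M2=0, M3=0, M4=1, giving Y=1. Observed 0.
Test 1: faults giving observed 0 are {M1 stuck-at-1, M2 stuck-at-1, M3 stuck-at-1, M4 stuck-at-0}.
Test 2 (in0=1, in1=1): fault-free M1=1, M2=0, M3=0, M4=1 → 1; observed 1. Eliminates M2 stuck-at-1, M3 stuck-at-1, M4 stuck-at-0.
Only M1 stuck-at-1 is consistent with every test.

M1 stuck-at-1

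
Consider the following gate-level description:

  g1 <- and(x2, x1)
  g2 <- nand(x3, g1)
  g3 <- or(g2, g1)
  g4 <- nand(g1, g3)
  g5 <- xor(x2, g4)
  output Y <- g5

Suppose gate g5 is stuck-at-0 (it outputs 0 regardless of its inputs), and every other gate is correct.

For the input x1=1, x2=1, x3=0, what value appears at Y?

0

Propagate with g5 forced: g1=1, g2=1, g3=1, g4=0, g5=0 [stuck-at-0].
So Y = 0. (Without the fault it would be 1.)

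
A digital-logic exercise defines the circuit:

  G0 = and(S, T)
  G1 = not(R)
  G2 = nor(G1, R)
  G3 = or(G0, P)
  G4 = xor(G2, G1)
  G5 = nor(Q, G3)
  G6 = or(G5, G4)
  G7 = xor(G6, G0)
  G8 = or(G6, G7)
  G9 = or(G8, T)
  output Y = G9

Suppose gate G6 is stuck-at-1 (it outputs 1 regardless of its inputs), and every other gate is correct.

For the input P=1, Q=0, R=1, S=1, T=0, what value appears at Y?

Propagate with G6 forced: G0=0, G1=0, G2=0, G3=1, G4=0, G5=0, G6=1 [stuck-at-1], G7=1, G8=1, G9=1.
So Y = 1. (Without the fault it would be 0.)

1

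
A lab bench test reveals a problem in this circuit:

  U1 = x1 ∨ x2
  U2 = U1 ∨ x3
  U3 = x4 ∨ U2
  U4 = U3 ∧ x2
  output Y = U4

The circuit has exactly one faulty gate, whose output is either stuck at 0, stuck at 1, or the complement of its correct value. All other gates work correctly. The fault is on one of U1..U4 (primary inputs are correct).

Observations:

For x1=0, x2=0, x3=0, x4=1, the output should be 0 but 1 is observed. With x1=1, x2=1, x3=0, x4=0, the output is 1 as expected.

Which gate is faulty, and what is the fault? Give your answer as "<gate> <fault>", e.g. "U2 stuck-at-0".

Fault-free values for test 1 (x1=0, x2=0, x3=0, x4=1): U1=0, U2=0, U3=1, U4=0, giving Y=0. Observed 1.
Test 1: faults giving observed 1 are {U4 stuck-at-1, U4 inverted output}.
Test 2 (x1=1, x2=1, x3=0, x4=0): fault-free U1=1, U2=1, U3=1, U4=1 → 1; observed 1. Eliminates U4 inverted output.
Only U4 stuck-at-1 is consistent with every test.

U4 stuck-at-1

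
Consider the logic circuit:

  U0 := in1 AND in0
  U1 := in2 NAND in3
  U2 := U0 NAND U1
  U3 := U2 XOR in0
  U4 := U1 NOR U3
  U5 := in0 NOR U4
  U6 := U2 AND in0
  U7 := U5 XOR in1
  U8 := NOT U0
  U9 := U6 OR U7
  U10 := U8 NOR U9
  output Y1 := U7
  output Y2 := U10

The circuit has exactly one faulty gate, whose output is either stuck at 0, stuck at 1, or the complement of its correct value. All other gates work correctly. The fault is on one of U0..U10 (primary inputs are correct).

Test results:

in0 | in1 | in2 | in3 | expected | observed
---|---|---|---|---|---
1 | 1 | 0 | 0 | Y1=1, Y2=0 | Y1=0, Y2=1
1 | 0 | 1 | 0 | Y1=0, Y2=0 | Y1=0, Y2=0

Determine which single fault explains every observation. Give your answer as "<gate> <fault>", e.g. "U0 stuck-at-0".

U7 stuck-at-0

Fault-free values for test 1 (in0=1, in1=1, in2=0, in3=0): U0=1, U1=1, U2=0, U3=1, U4=0, U5=0, U6=0, U7=1, U8=0, U9=1, U10=0, giving Y1=1, Y2=0. Observed Y1=0, Y2=1.
Test 1: faults giving observed Y1=0, Y2=1 are {U5 stuck-at-1, U5 inverted output, U7 stuck-at-0, U7 inverted output}.
Test 2 (in0=1, in1=0, in2=1, in3=0): fault-free U0=0, U1=1, U2=1, U3=0, U4=0, U5=0, U6=1, U7=0, U8=1, U9=1, U10=0 → Y1=0, Y2=0; observed Y1=0, Y2=0. Eliminates U5 stuck-at-1, U5 inverted output, U7 inverted output.
Only U7 stuck-at-0 is consistent with every test.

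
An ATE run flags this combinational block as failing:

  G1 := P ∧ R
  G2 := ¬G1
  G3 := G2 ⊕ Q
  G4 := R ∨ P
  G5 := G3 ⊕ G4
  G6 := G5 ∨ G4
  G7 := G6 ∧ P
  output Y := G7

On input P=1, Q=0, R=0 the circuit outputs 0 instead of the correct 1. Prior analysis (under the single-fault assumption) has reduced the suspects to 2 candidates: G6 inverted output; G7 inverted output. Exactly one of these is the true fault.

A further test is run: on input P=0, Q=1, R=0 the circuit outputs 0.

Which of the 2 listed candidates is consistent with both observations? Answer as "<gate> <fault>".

Evaluate each candidate on input P=0, Q=1, R=0:
  G6 inverted output: G1=0, G2=1, G3=0, G4=0, G5=0, G6=1 [inverted output], G7=0 → 0 — matches
  G7 inverted output: G1=0, G2=1, G3=0, G4=0, G5=0, G6=0, G7=1 [inverted output] → 1 — eliminated
Only G6 inverted output reproduces the observed 0.

G6 inverted output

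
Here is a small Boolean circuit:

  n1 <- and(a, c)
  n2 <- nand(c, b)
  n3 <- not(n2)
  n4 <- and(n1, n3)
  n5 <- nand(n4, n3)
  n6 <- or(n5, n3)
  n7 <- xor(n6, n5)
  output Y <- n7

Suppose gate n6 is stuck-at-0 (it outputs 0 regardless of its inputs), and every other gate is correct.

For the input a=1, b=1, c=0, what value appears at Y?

Propagate with n6 forced: n1=0, n2=1, n3=0, n4=0, n5=1, n6=0 [stuck-at-0], n7=1.
So Y = 1. (Without the fault it would be 0.)

1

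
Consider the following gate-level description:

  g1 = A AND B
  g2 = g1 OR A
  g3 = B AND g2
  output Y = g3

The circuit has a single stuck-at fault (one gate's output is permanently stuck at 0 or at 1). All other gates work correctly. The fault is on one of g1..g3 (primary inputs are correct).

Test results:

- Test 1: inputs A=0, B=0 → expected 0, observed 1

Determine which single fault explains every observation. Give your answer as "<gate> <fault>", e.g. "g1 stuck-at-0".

Fault-free values for test 1 (A=0, B=0): g1=0, g2=0, g3=0, giving Y=0. Observed 1.
Test 1: faults giving observed 1 are {g3 stuck-at-1}.
Only g3 stuck-at-1 is consistent with every test.

g3 stuck-at-1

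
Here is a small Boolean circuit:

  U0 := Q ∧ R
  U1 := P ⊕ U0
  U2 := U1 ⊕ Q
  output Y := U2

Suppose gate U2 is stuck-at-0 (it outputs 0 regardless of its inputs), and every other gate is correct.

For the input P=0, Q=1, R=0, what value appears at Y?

0

Propagate with U2 forced: U0=0, U1=0, U2=0 [stuck-at-0].
So Y = 0. (Without the fault it would be 1.)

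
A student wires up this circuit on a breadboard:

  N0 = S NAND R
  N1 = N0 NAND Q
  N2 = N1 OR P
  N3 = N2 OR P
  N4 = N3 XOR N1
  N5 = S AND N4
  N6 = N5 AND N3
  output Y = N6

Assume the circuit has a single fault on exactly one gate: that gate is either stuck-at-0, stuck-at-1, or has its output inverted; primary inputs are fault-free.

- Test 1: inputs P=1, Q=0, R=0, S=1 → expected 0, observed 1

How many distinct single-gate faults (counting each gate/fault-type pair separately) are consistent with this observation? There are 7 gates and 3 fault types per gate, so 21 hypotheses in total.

Fault-free: N0=1, N1=1, N2=1, N3=1, N4=0, N5=0, N6=0 → 0. Observed 1.
  N0: none of the 3 fault types match ✗
  N1: stuck-at-0, inverted output ✓; others ✗
  N2: none of the 3 fault types match ✗
  N3: none of the 3 fault types match ✗
  N4: stuck-at-1, inverted output ✓; others ✗
  N5: stuck-at-1, inverted output ✓; others ✗
  N6: stuck-at-1, inverted output ✓; others ✗
Consistent faults: {N1 stuck-at-0, N1 inverted output, N4 stuck-at-1, N4 inverted output, N5 stuck-at-1, N5 inverted output, N6 stuck-at-1, N6 inverted output} — 8 in all.

8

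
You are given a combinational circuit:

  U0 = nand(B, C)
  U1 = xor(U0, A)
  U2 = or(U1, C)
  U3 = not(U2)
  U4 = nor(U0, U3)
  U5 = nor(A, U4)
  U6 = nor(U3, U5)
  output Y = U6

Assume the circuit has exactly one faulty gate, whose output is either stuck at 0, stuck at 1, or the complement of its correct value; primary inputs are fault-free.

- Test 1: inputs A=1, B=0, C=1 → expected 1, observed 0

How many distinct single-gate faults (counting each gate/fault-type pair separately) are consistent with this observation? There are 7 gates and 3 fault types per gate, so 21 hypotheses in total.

8

Fault-free: U0=1, U1=0, U2=1, U3=0, U4=0, U5=0, U6=1 → 1. Observed 0.
  U0: none of the 3 fault types match ✗
  U1: none of the 3 fault types match ✗
  U2: stuck-at-0, inverted output ✓; others ✗
  U3: stuck-at-1, inverted output ✓; others ✗
  U4: none of the 3 fault types match ✗
  U5: stuck-at-1, inverted output ✓; others ✗
  U6: stuck-at-0, inverted output ✓; others ✗
Consistent faults: {U2 stuck-at-0, U2 inverted output, U3 stuck-at-1, U3 inverted output, U5 stuck-at-1, U5 inverted output, U6 stuck-at-0, U6 inverted output} — 8 in all.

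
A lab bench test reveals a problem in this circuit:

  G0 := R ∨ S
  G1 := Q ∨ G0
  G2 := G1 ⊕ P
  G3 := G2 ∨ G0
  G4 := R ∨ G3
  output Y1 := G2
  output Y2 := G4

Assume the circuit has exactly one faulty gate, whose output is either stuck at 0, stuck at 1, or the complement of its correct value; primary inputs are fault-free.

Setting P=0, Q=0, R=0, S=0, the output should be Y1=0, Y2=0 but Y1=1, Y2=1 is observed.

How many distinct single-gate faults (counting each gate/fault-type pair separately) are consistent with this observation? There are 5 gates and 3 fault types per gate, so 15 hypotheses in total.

6

Fault-free: G0=0, G1=0, G2=0, G3=0, G4=0 → Y1=0, Y2=0. Observed Y1=1, Y2=1.
  G0: stuck-at-1, inverted output ✓; others ✗
  G1: stuck-at-1, inverted output ✓; others ✗
  G2: stuck-at-1, inverted output ✓; others ✗
  G3: none of the 3 fault types match ✗
  G4: none of the 3 fault types match ✗
Consistent faults: {G0 stuck-at-1, G0 inverted output, G1 stuck-at-1, G1 inverted output, G2 stuck-at-1, G2 inverted output} — 6 in all.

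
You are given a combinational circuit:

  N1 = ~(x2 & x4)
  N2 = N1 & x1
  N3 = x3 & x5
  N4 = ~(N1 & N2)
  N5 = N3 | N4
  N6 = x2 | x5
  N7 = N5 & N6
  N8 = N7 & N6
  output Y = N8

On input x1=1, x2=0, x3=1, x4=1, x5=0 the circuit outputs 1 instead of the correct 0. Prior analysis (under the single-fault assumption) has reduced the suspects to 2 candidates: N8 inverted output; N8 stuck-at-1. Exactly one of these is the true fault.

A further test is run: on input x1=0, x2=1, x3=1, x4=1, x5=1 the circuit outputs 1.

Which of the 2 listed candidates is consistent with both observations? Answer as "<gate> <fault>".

N8 stuck-at-1

Evaluate each candidate on input x1=0, x2=1, x3=1, x4=1, x5=1:
  N8 inverted output: N1=0, N2=0, N3=1, N4=1, N5=1, N6=1, N7=1, N8=0 [inverted output] → 0 — eliminated
  N8 stuck-at-1: N1=0, N2=0, N3=1, N4=1, N5=1, N6=1, N7=1, N8=1 [stuck-at-1] → 1 — matches
Only N8 stuck-at-1 reproduces the observed 1.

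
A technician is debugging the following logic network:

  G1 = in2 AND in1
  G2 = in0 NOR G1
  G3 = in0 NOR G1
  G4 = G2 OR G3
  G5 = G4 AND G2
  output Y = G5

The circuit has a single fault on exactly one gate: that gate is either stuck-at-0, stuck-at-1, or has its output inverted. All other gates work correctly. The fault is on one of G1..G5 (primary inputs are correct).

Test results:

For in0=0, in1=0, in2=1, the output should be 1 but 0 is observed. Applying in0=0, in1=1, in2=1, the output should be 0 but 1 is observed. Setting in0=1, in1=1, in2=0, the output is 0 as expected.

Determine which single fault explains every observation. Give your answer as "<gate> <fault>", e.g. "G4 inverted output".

G1 inverted output

Fault-free values for test 1 (in0=0, in1=0, in2=1): G1=0, G2=1, G3=1, G4=1, G5=1, giving Y=1. Observed 0.
Test 1: faults giving observed 0 are {G1 stuck-at-1, G1 inverted output, G2 stuck-at-0, G2 inverted output, G4 stuck-at-0, G4 inverted output, G5 stuck-at-0, G5 inverted output}.
Test 2 (in0=0, in1=1, in2=1): fault-free G1=1, G2=0, G3=0, G4=0, G5=0 → 0; observed 1. Eliminates G1 stuck-at-1, G2 stuck-at-0, G4 stuck-at-0, G4 inverted output, G5 stuck-at-0.
Test 3 (in0=1, in1=1, in2=0): fault-free G1=0, G2=0, G3=0, G4=0, G5=0 → 0; observed 0. Eliminates G2 inverted output, G5 inverted output.
Only G1 inverted output is consistent with every test.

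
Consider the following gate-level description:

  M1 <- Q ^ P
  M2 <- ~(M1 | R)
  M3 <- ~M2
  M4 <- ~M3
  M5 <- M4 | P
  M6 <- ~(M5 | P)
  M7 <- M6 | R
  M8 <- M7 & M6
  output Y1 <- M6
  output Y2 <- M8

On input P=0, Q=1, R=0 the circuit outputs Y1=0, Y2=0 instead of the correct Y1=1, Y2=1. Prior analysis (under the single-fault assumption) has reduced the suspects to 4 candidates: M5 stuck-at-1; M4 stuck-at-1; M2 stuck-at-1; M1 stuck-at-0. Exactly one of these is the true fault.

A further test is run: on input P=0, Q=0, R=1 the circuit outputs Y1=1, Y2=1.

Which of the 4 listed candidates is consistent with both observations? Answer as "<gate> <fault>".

Evaluate each candidate on input P=0, Q=0, R=1:
  M5 stuck-at-1: M1=0, M2=0, M3=1, M4=0, M5=1 [stuck-at-1], M6=0, M7=1, M8=0 → Y1=0, Y2=0 — eliminated
  M4 stuck-at-1: M1=0, M2=0, M3=1, M4=1 [stuck-at-1], M5=1, M6=0, M7=1, M8=0 → Y1=0, Y2=0 — eliminated
  M2 stuck-at-1: M1=0, M2=1 [stuck-at-1], M3=0, M4=1, M5=1, M6=0, M7=1, M8=0 → Y1=0, Y2=0 — eliminated
  M1 stuck-at-0: M1=0 [stuck-at-0], M2=0, M3=1, M4=0, M5=0, M6=1, M7=1, M8=1 → Y1=1, Y2=1 — matches
Only M1 stuck-at-0 reproduces the observed Y1=1, Y2=1.

M1 stuck-at-0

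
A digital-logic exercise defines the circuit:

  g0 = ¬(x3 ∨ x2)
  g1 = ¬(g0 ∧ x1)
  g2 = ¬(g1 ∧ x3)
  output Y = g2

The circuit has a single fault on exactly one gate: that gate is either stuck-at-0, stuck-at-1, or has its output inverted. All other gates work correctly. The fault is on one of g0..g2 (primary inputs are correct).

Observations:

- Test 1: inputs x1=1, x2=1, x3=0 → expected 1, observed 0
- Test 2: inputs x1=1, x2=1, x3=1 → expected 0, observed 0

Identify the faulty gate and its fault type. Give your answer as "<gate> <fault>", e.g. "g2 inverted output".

g2 stuck-at-0

Fault-free values for test 1 (x1=1, x2=1, x3=0): g0=0, g1=1, g2=1, giving Y=1. Observed 0.
Test 1: faults giving observed 0 are {g2 stuck-at-0, g2 inverted output}.
Test 2 (x1=1, x2=1, x3=1): fault-free g0=0, g1=1, g2=0 → 0; observed 0. Eliminates g2 inverted output.
Only g2 stuck-at-0 is consistent with every test.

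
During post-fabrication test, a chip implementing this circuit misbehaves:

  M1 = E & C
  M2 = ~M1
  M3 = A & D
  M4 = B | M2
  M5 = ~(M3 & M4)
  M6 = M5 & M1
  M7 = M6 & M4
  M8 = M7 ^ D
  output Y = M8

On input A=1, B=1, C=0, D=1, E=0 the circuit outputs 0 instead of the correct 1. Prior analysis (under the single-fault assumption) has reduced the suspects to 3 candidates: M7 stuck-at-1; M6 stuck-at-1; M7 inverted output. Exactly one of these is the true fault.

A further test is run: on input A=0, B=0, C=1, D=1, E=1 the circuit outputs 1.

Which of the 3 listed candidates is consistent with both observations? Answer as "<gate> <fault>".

M6 stuck-at-1

Evaluate each candidate on input A=0, B=0, C=1, D=1, E=1:
  M7 stuck-at-1: M1=1, M2=0, M3=0, M4=0, M5=1, M6=1, M7=1 [stuck-at-1], M8=0 → 0 — eliminated
  M6 stuck-at-1: M1=1, M2=0, M3=0, M4=0, M5=1, M6=1 [stuck-at-1], M7=0, M8=1 → 1 — matches
  M7 inverted output: M1=1, M2=0, M3=0, M4=0, M5=1, M6=1, M7=1 [inverted output], M8=0 → 0 — eliminated
Only M6 stuck-at-1 reproduces the observed 1.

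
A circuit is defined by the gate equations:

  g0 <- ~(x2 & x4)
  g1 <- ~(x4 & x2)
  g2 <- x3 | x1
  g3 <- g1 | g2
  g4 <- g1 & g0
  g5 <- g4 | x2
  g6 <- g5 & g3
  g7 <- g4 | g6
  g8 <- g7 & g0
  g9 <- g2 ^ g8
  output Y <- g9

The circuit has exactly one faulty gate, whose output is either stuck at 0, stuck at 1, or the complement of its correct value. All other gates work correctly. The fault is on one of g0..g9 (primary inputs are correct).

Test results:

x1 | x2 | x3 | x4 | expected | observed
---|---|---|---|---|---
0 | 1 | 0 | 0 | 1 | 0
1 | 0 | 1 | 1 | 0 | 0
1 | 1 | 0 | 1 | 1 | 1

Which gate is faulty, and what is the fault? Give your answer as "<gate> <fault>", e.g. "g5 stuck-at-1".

g2 stuck-at-1

Fault-free values for test 1 (x1=0, x2=1, x3=0, x4=0): g0=1, g1=1, g2=0, g3=1, g4=1, g5=1, g6=1, g7=1, g8=1, g9=1, giving Y=1. Observed 0.
Test 1: faults giving observed 0 are {g0 stuck-at-0, g0 inverted output, g1 stuck-at-0, g1 inverted output, g2 stuck-at-1, g2 inverted output, g7 stuck-at-0, g7 inverted output, g8 stuck-at-0, g8 inverted output, g9 stuck-at-0, g9 inverted output}.
Test 2 (x1=1, x2=0, x3=1, x4=1): fault-free g0=1, g1=1, g2=1, g3=1, g4=1, g5=1, g6=1, g7=1, g8=1, g9=0 → 0; observed 0. Eliminates g0 stuck-at-0, g0 inverted output, g1 stuck-at-0, g1 inverted output, g2 inverted output, g7 stuck-at-0, g7 inverted output, g8 stuck-at-0, g8 inverted output, g9 inverted output.
Test 3 (x1=1, x2=1, x3=0, x4=1): fault-free g0=0, g1=0, g2=1, g3=1, g4=0, g5=1, g6=1, g7=1, g8=0, g9=1 → 1; observed 1. Eliminates g9 stuck-at-0.
Only g2 stuck-at-1 is consistent with every test.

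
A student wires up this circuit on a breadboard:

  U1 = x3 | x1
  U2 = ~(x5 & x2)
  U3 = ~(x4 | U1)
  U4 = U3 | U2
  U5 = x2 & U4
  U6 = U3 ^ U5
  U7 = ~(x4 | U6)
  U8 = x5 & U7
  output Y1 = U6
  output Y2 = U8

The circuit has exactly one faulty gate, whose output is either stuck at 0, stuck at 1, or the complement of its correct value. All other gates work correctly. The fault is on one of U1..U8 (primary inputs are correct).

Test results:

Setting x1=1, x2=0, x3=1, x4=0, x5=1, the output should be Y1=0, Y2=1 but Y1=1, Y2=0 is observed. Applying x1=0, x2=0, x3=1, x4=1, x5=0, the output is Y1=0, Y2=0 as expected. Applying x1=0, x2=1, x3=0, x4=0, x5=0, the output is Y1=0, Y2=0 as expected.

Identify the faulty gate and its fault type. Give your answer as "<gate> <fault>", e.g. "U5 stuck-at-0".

Fault-free values for test 1 (x1=1, x2=0, x3=1, x4=0, x5=1): U1=1, U2=1, U3=0, U4=1, U5=0, U6=0, U7=1, U8=1, giving Y1=0, Y2=1. Observed Y1=1, Y2=0.
Test 1: faults giving observed Y1=1, Y2=0 are {U1 stuck-at-0, U1 inverted output, U3 stuck-at-1, U3 inverted output, U5 stuck-at-1, U5 inverted output, U6 stuck-at-1, U6 inverted output}.
Test 2 (x1=0, x2=0, x3=1, x4=1, x5=0): fault-free U1=1, U2=1, U3=0, U4=1, U5=0, U6=0, U7=0, U8=0 → Y1=0, Y2=0; observed Y1=0, Y2=0. Eliminates U3 stuck-at-1, U3 inverted output, U5 stuck-at-1, U5 inverted output, U6 stuck-at-1, U6 inverted output.
Test 3 (x1=0, x2=1, x3=0, x4=0, x5=0): fault-free U1=0, U2=1, U3=1, U4=1, U5=1, U6=0, U7=1, U8=0 → Y1=0, Y2=0; observed Y1=0, Y2=0. Eliminates U1 inverted output.
Only U1 stuck-at-0 is consistent with every test.

U1 stuck-at-0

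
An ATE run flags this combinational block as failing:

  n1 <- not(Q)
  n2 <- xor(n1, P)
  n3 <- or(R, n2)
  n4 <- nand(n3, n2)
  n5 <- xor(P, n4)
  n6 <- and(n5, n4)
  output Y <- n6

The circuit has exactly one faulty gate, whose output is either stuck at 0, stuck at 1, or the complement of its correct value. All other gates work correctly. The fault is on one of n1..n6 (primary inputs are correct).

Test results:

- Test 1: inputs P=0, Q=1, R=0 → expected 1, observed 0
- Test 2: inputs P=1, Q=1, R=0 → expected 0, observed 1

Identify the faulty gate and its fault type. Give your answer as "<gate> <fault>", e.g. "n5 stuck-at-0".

n6 inverted output

Fault-free values for test 1 (P=0, Q=1, R=0): n1=0, n2=0, n3=0, n4=1, n5=1, n6=1, giving Y=1. Observed 0.
Test 1: faults giving observed 0 are {n1 stuck-at-1, n1 inverted output, n2 stuck-at-1, n2 inverted output, n4 stuck-at-0, n4 inverted output, n5 stuck-at-0, n5 inverted output, n6 stuck-at-0, n6 inverted output}.
Test 2 (P=1, Q=1, R=0): fault-free n1=0, n2=1, n3=1, n4=0, n5=1, n6=0 → 0; observed 1. Eliminates n1 stuck-at-1, n1 inverted output, n2 stuck-at-1, n2 inverted output, n4 stuck-at-0, n4 inverted output, n5 stuck-at-0, n5 inverted output, n6 stuck-at-0.
Only n6 inverted output is consistent with every test.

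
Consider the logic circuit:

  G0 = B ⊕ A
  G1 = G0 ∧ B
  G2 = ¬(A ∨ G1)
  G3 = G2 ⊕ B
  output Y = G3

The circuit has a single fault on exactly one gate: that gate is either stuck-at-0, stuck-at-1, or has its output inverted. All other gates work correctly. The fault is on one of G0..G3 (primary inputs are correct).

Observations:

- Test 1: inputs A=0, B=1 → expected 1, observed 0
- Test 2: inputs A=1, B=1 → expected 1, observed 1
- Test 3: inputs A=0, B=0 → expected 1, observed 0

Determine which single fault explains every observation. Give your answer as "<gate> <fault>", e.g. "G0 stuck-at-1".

Fault-free values for test 1 (A=0, B=1): G0=1, G1=1, G2=0, G3=1, giving Y=1. Observed 0.
Test 1: faults giving observed 0 are {G0 stuck-at-0, G0 inverted output, G1 stuck-at-0, G1 inverted output, G2 stuck-at-1, G2 inverted output, G3 stuck-at-0, G3 inverted output}.
Test 2 (A=1, B=1): fault-free G0=0, G1=0, G2=0, G3=1 → 1; observed 1. Eliminates G2 stuck-at-1, G2 inverted output, G3 stuck-at-0, G3 inverted output.
Test 3 (A=0, B=0): fault-free G0=0, G1=0, G2=1, G3=1 → 1; observed 0. Eliminates G0 stuck-at-0, G0 inverted output, G1 stuck-at-0.
Only G1 inverted output is consistent with every test.

G1 inverted output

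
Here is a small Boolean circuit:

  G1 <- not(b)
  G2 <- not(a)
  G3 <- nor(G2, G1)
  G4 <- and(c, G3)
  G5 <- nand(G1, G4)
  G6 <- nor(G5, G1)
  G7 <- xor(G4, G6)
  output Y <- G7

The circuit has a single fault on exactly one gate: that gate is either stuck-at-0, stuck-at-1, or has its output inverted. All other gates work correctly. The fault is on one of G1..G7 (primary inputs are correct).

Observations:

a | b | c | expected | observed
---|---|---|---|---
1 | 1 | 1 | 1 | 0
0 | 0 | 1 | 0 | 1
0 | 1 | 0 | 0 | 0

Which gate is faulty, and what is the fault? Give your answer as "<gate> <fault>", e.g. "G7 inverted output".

Fault-free values for test 1 (a=1, b=1, c=1): G1=0, G2=0, G3=1, G4=1, G5=1, G6=0, G7=1, giving Y=1. Observed 0.
Test 1: faults giving observed 0 are {G1 stuck-at-1, G1 inverted output, G2 stuck-at-1, G2 inverted output, G3 stuck-at-0, G3 inverted output, G4 stuck-at-0, G4 inverted output, G5 stuck-at-0, G5 inverted output, G6 stuck-at-1, G6 inverted output, G7 stuck-at-0, G7 inverted output}.
Test 2 (a=0, b=0, c=1): fault-free G1=1, G2=1, G3=0, G4=0, G5=1, G6=0, G7=0 → 0; observed 1. Eliminates G1 stuck-at-1, G1 inverted output, G2 stuck-at-1, G2 inverted output, G3 stuck-at-0, G4 stuck-at-0, G5 stuck-at-0, G5 inverted output, G7 stuck-at-0.
Test 3 (a=0, b=1, c=0): fault-free G1=0, G2=1, G3=0, G4=0, G5=1, G6=0, G7=0 → 0; observed 0. Eliminates G4 inverted output, G6 stuck-at-1, G6 inverted output, G7 inverted output.
Only G3 inverted output is consistent with every test.

G3 inverted output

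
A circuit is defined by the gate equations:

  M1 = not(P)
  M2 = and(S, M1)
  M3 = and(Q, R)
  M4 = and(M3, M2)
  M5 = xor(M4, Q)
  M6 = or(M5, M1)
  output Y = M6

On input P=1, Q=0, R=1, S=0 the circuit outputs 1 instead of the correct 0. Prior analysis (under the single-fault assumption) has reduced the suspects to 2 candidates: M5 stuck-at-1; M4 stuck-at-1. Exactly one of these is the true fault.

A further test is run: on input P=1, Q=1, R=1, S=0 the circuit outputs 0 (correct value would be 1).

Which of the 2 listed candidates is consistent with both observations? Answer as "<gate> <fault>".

Evaluate each candidate on input P=1, Q=1, R=1, S=0:
  M5 stuck-at-1: M1=0, M2=0, M3=1, M4=0, M5=1 [stuck-at-1], M6=1 → 1 — eliminated
  M4 stuck-at-1: M1=0, M2=0, M3=1, M4=1 [stuck-at-1], M5=0, M6=0 → 0 — matches
Only M4 stuck-at-1 reproduces the observed 0.

M4 stuck-at-1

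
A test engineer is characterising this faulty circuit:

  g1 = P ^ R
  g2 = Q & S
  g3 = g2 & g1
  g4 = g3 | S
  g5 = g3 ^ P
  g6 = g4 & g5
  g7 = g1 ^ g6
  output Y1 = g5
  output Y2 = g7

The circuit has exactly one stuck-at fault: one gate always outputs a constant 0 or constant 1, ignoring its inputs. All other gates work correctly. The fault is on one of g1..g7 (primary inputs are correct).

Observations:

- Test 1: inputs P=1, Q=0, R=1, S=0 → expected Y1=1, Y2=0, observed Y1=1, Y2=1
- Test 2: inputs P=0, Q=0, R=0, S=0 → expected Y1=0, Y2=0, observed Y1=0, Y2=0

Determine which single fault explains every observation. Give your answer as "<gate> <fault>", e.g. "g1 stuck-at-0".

Fault-free values for test 1 (P=1, Q=0, R=1, S=0): g1=0, g2=0, g3=0, g4=0, g5=1, g6=0, g7=0, giving Y1=1, Y2=0. Observed Y1=1, Y2=1.
Test 1: faults giving observed Y1=1, Y2=1 are {g1 stuck-at-1, g4 stuck-at-1, g6 stuck-at-1, g7 stuck-at-1}.
Test 2 (P=0, Q=0, R=0, S=0): fault-free g1=0, g2=0, g3=0, g4=0, g5=0, g6=0, g7=0 → Y1=0, Y2=0; observed Y1=0, Y2=0. Eliminates g1 stuck-at-1, g6 stuck-at-1, g7 stuck-at-1.
Only g4 stuck-at-1 is consistent with every test.

g4 stuck-at-1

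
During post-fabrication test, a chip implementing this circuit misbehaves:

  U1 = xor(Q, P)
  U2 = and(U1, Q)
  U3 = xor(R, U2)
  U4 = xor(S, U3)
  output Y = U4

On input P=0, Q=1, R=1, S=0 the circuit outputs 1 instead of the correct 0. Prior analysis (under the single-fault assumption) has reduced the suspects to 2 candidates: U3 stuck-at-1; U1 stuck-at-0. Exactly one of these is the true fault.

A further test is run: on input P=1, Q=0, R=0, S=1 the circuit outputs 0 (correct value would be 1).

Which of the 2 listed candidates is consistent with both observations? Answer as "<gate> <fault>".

U3 stuck-at-1

Evaluate each candidate on input P=1, Q=0, R=0, S=1:
  U3 stuck-at-1: U1=1, U2=0, U3=1 [stuck-at-1], U4=0 → 0 — matches
  U1 stuck-at-0: U1=0 [stuck-at-0], U2=0, U3=0, U4=1 → 1 — eliminated
Only U3 stuck-at-1 reproduces the observed 0.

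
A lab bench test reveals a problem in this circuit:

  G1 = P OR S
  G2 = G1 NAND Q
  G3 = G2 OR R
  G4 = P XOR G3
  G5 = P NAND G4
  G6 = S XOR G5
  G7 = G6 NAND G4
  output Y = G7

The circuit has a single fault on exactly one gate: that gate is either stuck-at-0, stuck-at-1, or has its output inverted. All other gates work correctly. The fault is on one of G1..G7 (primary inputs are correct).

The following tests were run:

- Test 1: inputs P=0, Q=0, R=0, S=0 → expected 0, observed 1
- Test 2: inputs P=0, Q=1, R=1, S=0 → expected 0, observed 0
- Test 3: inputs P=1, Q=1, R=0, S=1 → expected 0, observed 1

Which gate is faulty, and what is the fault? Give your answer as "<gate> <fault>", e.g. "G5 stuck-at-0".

G2 inverted output

Fault-free values for test 1 (P=0, Q=0, R=0, S=0): G1=0, G2=1, G3=1, G4=1, G5=1, G6=1, G7=0, giving Y=0. Observed 1.
Test 1: faults giving observed 1 are {G2 stuck-at-0, G2 inverted output, G3 stuck-at-0, G3 inverted output, G4 stuck-at-0, G4 inverted output, G5 stuck-at-0, G5 inverted output, G6 stuck-at-0, G6 inverted output, G7 stuck-at-1, G7 inverted output}.
Test 2 (P=0, Q=1, R=1, S=0): fault-free G1=0, G2=1, G3=1, G4=1, G5=1, G6=1, G7=0 → 0; observed 0. Eliminates G3 stuck-at-0, G3 inverted output, G4 stuck-at-0, G4 inverted output, G5 stuck-at-0, G5 inverted output, G6 stuck-at-0, G6 inverted output, G7 stuck-at-1, G7 inverted output.
Test 3 (P=1, Q=1, R=0, S=1): fault-free G1=1, G2=0, G3=0, G4=1, G5=0, G6=1, G7=0 → 0; observed 1. Eliminates G2 stuck-at-0.
Only G2 inverted output is consistent with every test.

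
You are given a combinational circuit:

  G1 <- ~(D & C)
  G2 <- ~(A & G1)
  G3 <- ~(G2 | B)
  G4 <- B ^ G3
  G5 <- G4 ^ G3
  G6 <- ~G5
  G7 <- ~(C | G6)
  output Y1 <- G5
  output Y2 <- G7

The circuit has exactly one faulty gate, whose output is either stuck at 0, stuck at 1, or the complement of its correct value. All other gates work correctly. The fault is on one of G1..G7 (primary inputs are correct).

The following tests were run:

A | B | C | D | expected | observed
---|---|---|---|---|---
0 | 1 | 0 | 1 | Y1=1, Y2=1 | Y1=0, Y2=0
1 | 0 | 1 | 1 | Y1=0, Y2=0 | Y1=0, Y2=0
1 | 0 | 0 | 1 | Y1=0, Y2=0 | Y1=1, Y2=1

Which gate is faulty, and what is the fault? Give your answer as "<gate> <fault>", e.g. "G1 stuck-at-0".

G4 stuck-at-0

Fault-free values for test 1 (A=0, B=1, C=0, D=1): G1=1, G2=1, G3=0, G4=1, G5=1, G6=0, G7=1, giving Y1=1, Y2=1. Observed Y1=0, Y2=0.
Test 1: faults giving observed Y1=0, Y2=0 are {G4 stuck-at-0, G4 inverted output, G5 stuck-at-0, G5 inverted output}.
Test 2 (A=1, B=0, C=1, D=1): fault-free G1=0, G2=1, G3=0, G4=0, G5=0, G6=1, G7=0 → Y1=0, Y2=0; observed Y1=0, Y2=0. Eliminates G4 inverted output, G5 inverted output.
Test 3 (A=1, B=0, C=0, D=1): fault-free G1=1, G2=0, G3=1, G4=1, G5=0, G6=1, G7=0 → Y1=0, Y2=0; observed Y1=1, Y2=1. Eliminates G5 stuck-at-0.
Only G4 stuck-at-0 is consistent with every test.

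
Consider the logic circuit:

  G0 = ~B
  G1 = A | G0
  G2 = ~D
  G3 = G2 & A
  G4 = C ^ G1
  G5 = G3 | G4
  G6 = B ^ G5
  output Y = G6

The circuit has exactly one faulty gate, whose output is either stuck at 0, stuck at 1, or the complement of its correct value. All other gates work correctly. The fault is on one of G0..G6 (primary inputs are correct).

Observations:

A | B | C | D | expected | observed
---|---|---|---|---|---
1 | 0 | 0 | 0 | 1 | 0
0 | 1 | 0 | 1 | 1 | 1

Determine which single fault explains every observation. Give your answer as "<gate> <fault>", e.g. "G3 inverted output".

G5 stuck-at-0

Fault-free values for test 1 (A=1, B=0, C=0, D=0): G0=1, G1=1, G2=1, G3=1, G4=1, G5=1, G6=1, giving Y=1. Observed 0.
Test 1: faults giving observed 0 are {G5 stuck-at-0, G5 inverted output, G6 stuck-at-0, G6 inverted output}.
Test 2 (A=0, B=1, C=0, D=1): fault-free G0=0, G1=0, G2=0, G3=0, G4=0, G5=0, G6=1 → 1; observed 1. Eliminates G5 inverted output, G6 stuck-at-0, G6 inverted output.
Only G5 stuck-at-0 is consistent with every test.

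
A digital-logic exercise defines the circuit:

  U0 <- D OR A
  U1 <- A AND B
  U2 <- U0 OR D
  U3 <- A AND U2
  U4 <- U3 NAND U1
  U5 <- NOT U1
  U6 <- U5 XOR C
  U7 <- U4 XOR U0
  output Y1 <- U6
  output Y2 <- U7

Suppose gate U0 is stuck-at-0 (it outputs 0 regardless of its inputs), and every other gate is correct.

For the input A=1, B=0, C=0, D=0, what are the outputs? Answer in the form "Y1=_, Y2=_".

Y1=1, Y2=1

Propagate with U0 forced: U0=0 [stuck-at-0], U1=0, U2=0, U3=0, U4=1, U5=1, U6=1, U7=1.
So the outputs are Y1=1, Y2=1. (Without the fault they would be Y1=1, Y2=0.)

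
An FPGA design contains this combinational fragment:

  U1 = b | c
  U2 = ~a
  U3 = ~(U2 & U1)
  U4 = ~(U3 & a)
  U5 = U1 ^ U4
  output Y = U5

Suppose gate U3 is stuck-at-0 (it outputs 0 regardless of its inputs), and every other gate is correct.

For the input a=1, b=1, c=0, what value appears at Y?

0

Propagate with U3 forced: U1=1, U2=0, U3=0 [stuck-at-0], U4=1, U5=0.
So Y = 0. (Without the fault it would be 1.)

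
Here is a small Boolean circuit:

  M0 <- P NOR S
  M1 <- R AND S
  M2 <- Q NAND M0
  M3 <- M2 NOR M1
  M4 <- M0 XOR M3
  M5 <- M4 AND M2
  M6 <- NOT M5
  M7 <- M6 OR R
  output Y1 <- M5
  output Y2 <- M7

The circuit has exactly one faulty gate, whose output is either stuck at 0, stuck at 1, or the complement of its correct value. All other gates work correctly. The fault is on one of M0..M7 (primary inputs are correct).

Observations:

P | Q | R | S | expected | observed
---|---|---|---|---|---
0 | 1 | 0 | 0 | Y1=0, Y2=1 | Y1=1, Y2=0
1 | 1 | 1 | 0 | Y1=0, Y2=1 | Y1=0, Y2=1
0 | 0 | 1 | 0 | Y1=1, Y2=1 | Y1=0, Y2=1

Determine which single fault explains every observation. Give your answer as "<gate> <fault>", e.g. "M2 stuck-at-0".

M2 inverted output

Fault-free values for test 1 (P=0, Q=1, R=0, S=0): M0=1, M1=0, M2=0, M3=1, M4=0, M5=0, M6=1, M7=1, giving Y1=0, Y2=1. Observed Y1=1, Y2=0.
Test 1: faults giving observed Y1=1, Y2=0 are {M2 stuck-at-1, M2 inverted output, M5 stuck-at-1, M5 inverted output}.
Test 2 (P=1, Q=1, R=1, S=0): fault-free M0=0, M1=0, M2=1, M3=0, M4=0, M5=0, M6=1, M7=1 → Y1=0, Y2=1; observed Y1=0, Y2=1. Eliminates M5 stuck-at-1, M5 inverted output.
Test 3 (P=0, Q=0, R=1, S=0): fault-free M0=1, M1=0, M2=1, M3=0, M4=1, M5=1, M6=0, M7=1 → Y1=1, Y2=1; observed Y1=0, Y2=1. Eliminates M2 stuck-at-1.
Only M2 inverted output is consistent with every test.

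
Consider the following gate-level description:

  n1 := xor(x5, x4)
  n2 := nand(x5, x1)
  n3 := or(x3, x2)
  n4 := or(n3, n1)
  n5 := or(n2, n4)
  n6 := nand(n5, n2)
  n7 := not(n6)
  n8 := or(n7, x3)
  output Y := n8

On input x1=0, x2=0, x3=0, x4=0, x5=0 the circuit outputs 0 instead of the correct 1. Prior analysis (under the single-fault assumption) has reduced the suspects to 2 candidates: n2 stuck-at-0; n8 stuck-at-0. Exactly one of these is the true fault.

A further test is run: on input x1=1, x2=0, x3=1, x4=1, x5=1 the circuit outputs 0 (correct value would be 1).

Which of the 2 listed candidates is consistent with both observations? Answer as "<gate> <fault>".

Evaluate each candidate on input x1=1, x2=0, x3=1, x4=1, x5=1:
  n2 stuck-at-0: n1=0, n2=0 [stuck-at-0], n3=1, n4=1, n5=1, n6=1, n7=0, n8=1 → 1 — eliminated
  n8 stuck-at-0: n1=0, n2=0, n3=1, n4=1, n5=1, n6=1, n7=0, n8=0 [stuck-at-0] → 0 — matches
Only n8 stuck-at-0 reproduces the observed 0.

n8 stuck-at-0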